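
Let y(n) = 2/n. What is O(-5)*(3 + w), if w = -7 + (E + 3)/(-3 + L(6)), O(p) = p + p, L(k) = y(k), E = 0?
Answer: 205/4 ≈ 51.250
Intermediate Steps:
L(k) = 2/k
O(p) = 2*p
w = -65/8 (w = -7 + (0 + 3)/(-3 + 2/6) = -7 + 3/(-3 + 2*(⅙)) = -7 + 3/(-3 + ⅓) = -7 + 3/(-8/3) = -7 + 3*(-3/8) = -7 - 9/8 = -65/8 ≈ -8.1250)
O(-5)*(3 + w) = (2*(-5))*(3 - 65/8) = -10*(-41/8) = 205/4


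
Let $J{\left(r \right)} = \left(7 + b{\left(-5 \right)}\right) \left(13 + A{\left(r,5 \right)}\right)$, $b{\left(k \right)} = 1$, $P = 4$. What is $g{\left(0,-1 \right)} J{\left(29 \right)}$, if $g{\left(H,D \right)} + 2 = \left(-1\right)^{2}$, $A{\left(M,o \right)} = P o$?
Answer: $-264$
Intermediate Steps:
$A{\left(M,o \right)} = 4 o$
$g{\left(H,D \right)} = -1$ ($g{\left(H,D \right)} = -2 + \left(-1\right)^{2} = -2 + 1 = -1$)
$J{\left(r \right)} = 264$ ($J{\left(r \right)} = \left(7 + 1\right) \left(13 + 4 \cdot 5\right) = 8 \left(13 + 20\right) = 8 \cdot 33 = 264$)
$g{\left(0,-1 \right)} J{\left(29 \right)} = \left(-1\right) 264 = -264$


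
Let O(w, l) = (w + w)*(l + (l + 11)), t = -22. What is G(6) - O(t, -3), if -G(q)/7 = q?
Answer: 178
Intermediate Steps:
G(q) = -7*q
O(w, l) = 2*w*(11 + 2*l) (O(w, l) = (2*w)*(l + (11 + l)) = (2*w)*(11 + 2*l) = 2*w*(11 + 2*l))
G(6) - O(t, -3) = -7*6 - 2*(-22)*(11 + 2*(-3)) = -42 - 2*(-22)*(11 - 6) = -42 - 2*(-22)*5 = -42 - 1*(-220) = -42 + 220 = 178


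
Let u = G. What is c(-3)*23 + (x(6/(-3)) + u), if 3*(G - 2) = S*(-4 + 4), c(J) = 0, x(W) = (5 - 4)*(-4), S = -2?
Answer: -2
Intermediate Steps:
x(W) = -4 (x(W) = 1*(-4) = -4)
G = 2 (G = 2 + (-2*(-4 + 4))/3 = 2 + (-2*0)/3 = 2 + (⅓)*0 = 2 + 0 = 2)
u = 2
c(-3)*23 + (x(6/(-3)) + u) = 0*23 + (-4 + 2) = 0 - 2 = -2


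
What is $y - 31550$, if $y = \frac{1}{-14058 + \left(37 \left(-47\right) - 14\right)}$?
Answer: $- \frac{498837051}{15811} \approx -31550.0$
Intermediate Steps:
$y = - \frac{1}{15811}$ ($y = \frac{1}{-14058 - 1753} = \frac{1}{-15811} = - \frac{1}{15811} \approx -6.3247 \cdot 10^{-5}$)
$y - 31550 = - \frac{1}{15811} - 31550 = - \frac{498837051}{15811}$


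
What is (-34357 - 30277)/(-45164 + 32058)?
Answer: 32317/6553 ≈ 4.9316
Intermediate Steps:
(-34357 - 30277)/(-45164 + 32058) = -64634/(-13106) = -64634*(-1/13106) = 32317/6553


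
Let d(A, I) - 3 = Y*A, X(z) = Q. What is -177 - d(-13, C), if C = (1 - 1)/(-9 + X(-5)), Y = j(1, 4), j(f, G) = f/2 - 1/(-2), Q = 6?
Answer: -167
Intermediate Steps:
X(z) = 6
j(f, G) = ½ + f/2 (j(f, G) = f*(½) - 1*(-½) = f/2 + ½ = ½ + f/2)
Y = 1 (Y = ½ + (½)*1 = ½ + ½ = 1)
C = 0 (C = (1 - 1)/(-9 + 6) = 0/(-3) = 0*(-⅓) = 0)
d(A, I) = 3 + A (d(A, I) = 3 + 1*A = 3 + A)
-177 - d(-13, C) = -177 - (3 - 13) = -177 - 1*(-10) = -177 + 10 = -167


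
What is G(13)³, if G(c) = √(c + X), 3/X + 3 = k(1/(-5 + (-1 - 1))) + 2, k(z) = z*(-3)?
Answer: 31*√31/8 ≈ 21.575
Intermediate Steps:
k(z) = -3*z
X = -21/4 (X = 3/(-3 + (-3/(-5 + (-1 - 1)) + 2)) = 3/(-3 + (-3/(-5 - 2) + 2)) = 3/(-3 + (-3/(-7) + 2)) = 3/(-3 + (-3*(-⅐) + 2)) = 3/(-3 + (3/7 + 2)) = 3/(-3 + 17/7) = 3/(-4/7) = 3*(-7/4) = -21/4 ≈ -5.2500)
G(c) = √(-21/4 + c) (G(c) = √(c - 21/4) = √(-21/4 + c))
G(13)³ = (√(-21 + 4*13)/2)³ = (√(-21 + 52)/2)³ = (√31/2)³ = 31*√31/8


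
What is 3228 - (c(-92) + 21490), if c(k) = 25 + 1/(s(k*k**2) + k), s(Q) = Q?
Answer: -14241549859/778780 ≈ -18287.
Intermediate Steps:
c(k) = 25 + 1/(k + k**3) (c(k) = 25 + 1/(k*k**2 + k) = 25 + 1/(k**3 + k) = 25 + 1/(k + k**3))
3228 - (c(-92) + 21490) = 3228 - ((1 + 25*(-92) + 25*(-92)**3)/(-92 + (-92)**3) + 21490) = 3228 - ((1 - 2300 + 25*(-778688))/(-92 - 778688) + 21490) = 3228 - ((1 - 2300 - 19467200)/(-778780) + 21490) = 3228 - (-1/778780*(-19469499) + 21490) = 3228 - (19469499/778780 + 21490) = 3228 - 1*16755451699/778780 = 3228 - 16755451699/778780 = -14241549859/778780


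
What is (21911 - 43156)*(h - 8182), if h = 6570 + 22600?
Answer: -445890060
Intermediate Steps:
h = 29170
(21911 - 43156)*(h - 8182) = (21911 - 43156)*(29170 - 8182) = -21245*20988 = -445890060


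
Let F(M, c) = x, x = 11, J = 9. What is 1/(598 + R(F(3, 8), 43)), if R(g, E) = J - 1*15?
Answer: 1/592 ≈ 0.0016892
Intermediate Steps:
F(M, c) = 11
R(g, E) = -6 (R(g, E) = 9 - 1*15 = 9 - 15 = -6)
1/(598 + R(F(3, 8), 43)) = 1/(598 - 6) = 1/592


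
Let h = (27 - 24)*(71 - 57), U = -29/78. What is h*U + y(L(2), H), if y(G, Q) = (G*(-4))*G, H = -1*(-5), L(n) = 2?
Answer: -411/13 ≈ -31.615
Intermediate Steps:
H = 5
y(G, Q) = -4*G² (y(G, Q) = (-4*G)*G = -4*G²)
U = -29/78 (U = -29*1/78 = -29/78 ≈ -0.37179)
h = 42 (h = 3*14 = 42)
h*U + y(L(2), H) = 42*(-29/78) - 4*2² = -203/13 - 4*4 = -203/13 - 16 = -411/13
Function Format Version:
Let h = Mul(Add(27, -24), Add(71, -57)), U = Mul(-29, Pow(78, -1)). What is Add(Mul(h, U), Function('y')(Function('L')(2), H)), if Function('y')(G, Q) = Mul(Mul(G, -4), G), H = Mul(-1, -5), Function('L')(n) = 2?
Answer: Rational(-411, 13) ≈ -31.615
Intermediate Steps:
H = 5
Function('y')(G, Q) = Mul(-4, Pow(G, 2)) (Function('y')(G, Q) = Mul(Mul(-4, G), G) = Mul(-4, Pow(G, 2)))
U = Rational(-29, 78) (U = Mul(-29, Rational(1, 78)) = Rational(-29, 78) ≈ -0.37179)
h = 42 (h = Mul(3, 14) = 42)
Add(Mul(h, U), Function('y')(Function('L')(2), H)) = Add(Mul(42, Rational(-29, 78)), Mul(-4, Pow(2, 2))) = Add(Rational(-203, 13), Mul(-4, 4)) = Add(Rational(-203, 13), -16) = Rational(-411, 13)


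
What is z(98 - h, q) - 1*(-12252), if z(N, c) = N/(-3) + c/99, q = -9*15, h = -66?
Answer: 402467/33 ≈ 12196.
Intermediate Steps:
q = -135
z(N, c) = -N/3 + c/99 (z(N, c) = N*(-⅓) + c*(1/99) = -N/3 + c/99)
z(98 - h, q) - 1*(-12252) = (-(98 - 1*(-66))/3 + (1/99)*(-135)) - 1*(-12252) = (-(98 + 66)/3 - 15/11) + 12252 = (-⅓*164 - 15/11) + 12252 = (-164/3 - 15/11) + 12252 = -1849/33 + 12252 = 402467/33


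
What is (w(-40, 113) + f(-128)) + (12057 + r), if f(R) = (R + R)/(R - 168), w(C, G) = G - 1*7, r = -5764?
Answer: 236795/37 ≈ 6399.9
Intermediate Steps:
w(C, G) = -7 + G (w(C, G) = G - 7 = -7 + G)
f(R) = 2*R/(-168 + R) (f(R) = (2*R)/(-168 + R) = 2*R/(-168 + R))
(w(-40, 113) + f(-128)) + (12057 + r) = ((-7 + 113) + 2*(-128)/(-168 - 128)) + (12057 - 5764) = (106 + 2*(-128)/(-296)) + 6293 = (106 + 2*(-128)*(-1/296)) + 6293 = (106 + 32/37) + 6293 = 3954/37 + 6293 = 236795/37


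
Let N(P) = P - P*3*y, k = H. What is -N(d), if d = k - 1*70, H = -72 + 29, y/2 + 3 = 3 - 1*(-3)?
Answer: -1921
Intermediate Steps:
y = 6 (y = -6 + 2*(3 - 1*(-3)) = -6 + 2*(3 + 3) = -6 + 2*6 = -6 + 12 = 6)
H = -43
k = -43
d = -113 (d = -43 - 1*70 = -43 - 70 = -113)
N(P) = -17*P (N(P) = P - P*3*6 = P - 3*P*6 = P - 18*P = -17*P)
-N(d) = -(-17)*(-113) = -1*1921 = -1921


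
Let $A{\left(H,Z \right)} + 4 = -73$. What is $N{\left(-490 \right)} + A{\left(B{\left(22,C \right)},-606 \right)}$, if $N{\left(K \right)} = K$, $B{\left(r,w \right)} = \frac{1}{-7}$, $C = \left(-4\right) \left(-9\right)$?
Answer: $-567$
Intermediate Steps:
$C = 36$
$B{\left(r,w \right)} = - \frac{1}{7}$
$A{\left(H,Z \right)} = -77$ ($A{\left(H,Z \right)} = -4 - 73 = -77$)
$N{\left(-490 \right)} + A{\left(B{\left(22,C \right)},-606 \right)} = -490 - 77 = -567$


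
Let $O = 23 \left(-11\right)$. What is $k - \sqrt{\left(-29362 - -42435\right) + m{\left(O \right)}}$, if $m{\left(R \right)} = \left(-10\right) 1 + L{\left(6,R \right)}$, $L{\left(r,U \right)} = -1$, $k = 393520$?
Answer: $393520 - \sqrt{13062} \approx 3.9341 \cdot 10^{5}$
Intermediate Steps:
$O = -253$
$m{\left(R \right)} = -11$ ($m{\left(R \right)} = \left(-10\right) 1 - 1 = -10 - 1 = -11$)
$k - \sqrt{\left(-29362 - -42435\right) + m{\left(O \right)}} = 393520 - \sqrt{\left(-29362 - -42435\right) - 11} = 393520 - \sqrt{\left(-29362 + 42435\right) - 11} = 393520 - \sqrt{13073 - 11} = 393520 - \sqrt{13062}$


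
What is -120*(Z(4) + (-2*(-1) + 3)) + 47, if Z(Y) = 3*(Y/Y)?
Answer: -913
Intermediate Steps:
Z(Y) = 3 (Z(Y) = 3*1 = 3)
-120*(Z(4) + (-2*(-1) + 3)) + 47 = -120*(3 + (-2*(-1) + 3)) + 47 = -120*(3 + (2 + 3)) + 47 = -120*(3 + 5) + 47 = -120*8 + 47 = -960 + 47 = -913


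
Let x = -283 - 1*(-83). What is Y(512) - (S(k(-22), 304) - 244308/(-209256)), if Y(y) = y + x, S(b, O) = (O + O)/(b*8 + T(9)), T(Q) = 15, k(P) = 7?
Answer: 374238783/1238098 ≈ 302.27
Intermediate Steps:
x = -200 (x = -283 + 83 = -200)
S(b, O) = 2*O/(15 + 8*b) (S(b, O) = (O + O)/(b*8 + 15) = (2*O)/(8*b + 15) = (2*O)/(15 + 8*b) = 2*O/(15 + 8*b))
Y(y) = -200 + y (Y(y) = y - 200 = -200 + y)
Y(512) - (S(k(-22), 304) - 244308/(-209256)) = (-200 + 512) - (2*304/(15 + 8*7) - 244308/(-209256)) = 312 - (2*304/(15 + 56) - 244308*(-1)/209256) = 312 - (2*304/71 - 1*(-20359/17438)) = 312 - (2*304*(1/71) + 20359/17438) = 312 - (608/71 + 20359/17438) = 312 - 1*12047793/1238098 = 312 - 12047793/1238098 = 374238783/1238098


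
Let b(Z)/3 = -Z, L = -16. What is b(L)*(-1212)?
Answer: -58176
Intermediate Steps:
b(Z) = -3*Z (b(Z) = 3*(-Z) = -3*Z)
b(L)*(-1212) = -3*(-16)*(-1212) = 48*(-1212) = -58176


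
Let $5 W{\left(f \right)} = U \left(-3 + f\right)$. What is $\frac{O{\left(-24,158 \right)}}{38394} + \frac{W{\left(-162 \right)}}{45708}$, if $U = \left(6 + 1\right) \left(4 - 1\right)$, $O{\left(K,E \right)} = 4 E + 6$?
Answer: $\frac{425777}{292485492} \approx 0.0014557$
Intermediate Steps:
$O{\left(K,E \right)} = 6 + 4 E$
$U = 21$ ($U = 7 \cdot 3 = 21$)
$W{\left(f \right)} = - \frac{63}{5} + \frac{21 f}{5}$ ($W{\left(f \right)} = \frac{21 \left(-3 + f\right)}{5} = \frac{-63 + 21 f}{5} = - \frac{63}{5} + \frac{21 f}{5}$)
$\frac{O{\left(-24,158 \right)}}{38394} + \frac{W{\left(-162 \right)}}{45708} = \frac{6 + 4 \cdot 158}{38394} + \frac{- \frac{63}{5} + \frac{21}{5} \left(-162\right)}{45708} = \left(6 + 632\right) \frac{1}{38394} + \left(- \frac{63}{5} - \frac{3402}{5}\right) \frac{1}{45708} = 638 \cdot \frac{1}{38394} - \frac{231}{15236} = \frac{319}{19197} - \frac{231}{15236} = \frac{425777}{292485492}$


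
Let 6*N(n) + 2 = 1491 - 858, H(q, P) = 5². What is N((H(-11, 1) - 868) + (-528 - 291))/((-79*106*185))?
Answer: -631/9295140 ≈ -6.7885e-5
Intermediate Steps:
H(q, P) = 25
N(n) = 631/6 (N(n) = -⅓ + (1491 - 858)/6 = -⅓ + (⅙)*633 = -⅓ + 211/2 = 631/6)
N((H(-11, 1) - 868) + (-528 - 291))/((-79*106*185)) = 631/(6*((-79*106*185))) = 631/(6*((-8374*185))) = (631/6)/(-1549190) = (631/6)*(-1/1549190) = -631/9295140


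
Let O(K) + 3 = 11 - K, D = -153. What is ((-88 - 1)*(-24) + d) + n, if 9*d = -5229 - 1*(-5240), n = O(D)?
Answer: 20684/9 ≈ 2298.2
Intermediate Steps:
O(K) = 8 - K (O(K) = -3 + (11 - K) = 8 - K)
n = 161 (n = 8 - 1*(-153) = 8 + 153 = 161)
d = 11/9 (d = (-5229 - 1*(-5240))/9 = (-5229 + 5240)/9 = (⅑)*11 = 11/9 ≈ 1.2222)
((-88 - 1)*(-24) + d) + n = ((-88 - 1)*(-24) + 11/9) + 161 = (-89*(-24) + 11/9) + 161 = (2136 + 11/9) + 161 = 19235/9 + 161 = 20684/9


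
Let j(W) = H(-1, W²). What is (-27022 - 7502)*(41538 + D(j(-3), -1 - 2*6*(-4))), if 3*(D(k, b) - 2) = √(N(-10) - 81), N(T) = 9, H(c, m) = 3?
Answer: -1434126960 - 69048*I*√2 ≈ -1.4341e+9 - 97649.0*I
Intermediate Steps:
j(W) = 3
D(k, b) = 2 + 2*I*√2 (D(k, b) = 2 + √(9 - 81)/3 = 2 + √(-72)/3 = 2 + (6*I*√2)/3 = 2 + 2*I*√2)
(-27022 - 7502)*(41538 + D(j(-3), -1 - 2*6*(-4))) = (-27022 - 7502)*(41538 + (2 + 2*I*√2)) = -34524*(41540 + 2*I*√2) = -1434126960 - 69048*I*√2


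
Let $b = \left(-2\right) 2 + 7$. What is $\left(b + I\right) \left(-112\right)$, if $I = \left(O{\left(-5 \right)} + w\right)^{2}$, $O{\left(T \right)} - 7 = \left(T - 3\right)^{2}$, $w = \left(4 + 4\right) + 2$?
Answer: $-735168$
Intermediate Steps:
$w = 10$ ($w = 8 + 2 = 10$)
$O{\left(T \right)} = 7 + \left(-3 + T\right)^{2}$ ($O{\left(T \right)} = 7 + \left(T - 3\right)^{2} = 7 + \left(-3 + T\right)^{2}$)
$I = 6561$ ($I = \left(\left(7 + \left(-3 - 5\right)^{2}\right) + 10\right)^{2} = \left(\left(7 + \left(-8\right)^{2}\right) + 10\right)^{2} = \left(\left(7 + 64\right) + 10\right)^{2} = \left(71 + 10\right)^{2} = 81^{2} = 6561$)
$b = 3$ ($b = -4 + 7 = 3$)
$\left(b + I\right) \left(-112\right) = \left(3 + 6561\right) \left(-112\right) = 6564 \left(-112\right) = -735168$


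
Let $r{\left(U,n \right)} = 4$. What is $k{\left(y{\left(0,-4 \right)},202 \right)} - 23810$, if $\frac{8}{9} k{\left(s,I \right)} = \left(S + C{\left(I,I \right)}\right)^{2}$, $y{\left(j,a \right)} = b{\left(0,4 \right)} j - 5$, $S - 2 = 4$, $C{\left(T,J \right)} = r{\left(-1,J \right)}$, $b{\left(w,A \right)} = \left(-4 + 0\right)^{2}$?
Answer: $- \frac{47395}{2} \approx -23698.0$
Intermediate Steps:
$b{\left(w,A \right)} = 16$ ($b{\left(w,A \right)} = \left(-4\right)^{2} = 16$)
$C{\left(T,J \right)} = 4$
$S = 6$ ($S = 2 + 4 = 6$)
$y{\left(j,a \right)} = -5 + 16 j$ ($y{\left(j,a \right)} = 16 j - 5 = -5 + 16 j$)
$k{\left(s,I \right)} = \frac{225}{2}$ ($k{\left(s,I \right)} = \frac{9 \left(6 + 4\right)^{2}}{8} = \frac{9 \cdot 10^{2}}{8} = \frac{9}{8} \cdot 100 = \frac{225}{2}$)
$k{\left(y{\left(0,-4 \right)},202 \right)} - 23810 = \frac{225}{2} - 23810 = - \frac{47395}{2}$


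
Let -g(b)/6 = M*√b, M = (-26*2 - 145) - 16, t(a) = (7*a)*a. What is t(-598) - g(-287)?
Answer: 2503228 - 1278*I*√287 ≈ 2.5032e+6 - 21651.0*I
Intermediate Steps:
t(a) = 7*a²
M = -213 (M = (-52 - 145) - 16 = -197 - 16 = -213)
g(b) = 1278*√b (g(b) = -(-1278)*√b = 1278*√b)
t(-598) - g(-287) = 7*(-598)² - 1278*√(-287) = 7*357604 - 1278*I*√287 = 2503228 - 1278*I*√287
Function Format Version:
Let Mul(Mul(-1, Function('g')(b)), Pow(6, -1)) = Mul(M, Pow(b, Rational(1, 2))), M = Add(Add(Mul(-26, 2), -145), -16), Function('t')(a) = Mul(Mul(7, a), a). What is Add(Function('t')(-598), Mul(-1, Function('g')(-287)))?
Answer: Add(2503228, Mul(-1278, I, Pow(287, Rational(1, 2)))) ≈ Add(2.5032e+6, Mul(-21651., I))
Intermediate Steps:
Function('t')(a) = Mul(7, Pow(a, 2))
M = -213 (M = Add(Add(-52, -145), -16) = Add(-197, -16) = -213)
Function('g')(b) = Mul(1278, Pow(b, Rational(1, 2))) (Function('g')(b) = Mul(-6, Mul(-213, Pow(b, Rational(1, 2)))) = Mul(1278, Pow(b, Rational(1, 2))))
Add(Function('t')(-598), Mul(-1, Function('g')(-287))) = Add(Mul(7, Pow(-598, 2)), Mul(-1, Mul(1278, Pow(-287, Rational(1, 2))))) = Add(Mul(7, 357604), Mul(-1, Mul(1278, Mul(I, Pow(287, Rational(1, 2)))))) = Add(2503228, Mul(-1, Mul(1278, I, Pow(287, Rational(1, 2))))) = Add(2503228, Mul(-1278, I, Pow(287, Rational(1, 2))))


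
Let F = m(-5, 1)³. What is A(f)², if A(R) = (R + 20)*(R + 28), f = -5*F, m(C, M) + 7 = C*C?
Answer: 720642211785990400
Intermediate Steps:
m(C, M) = -7 + C² (m(C, M) = -7 + C*C = -7 + C²)
F = 5832 (F = (-7 + (-5)²)³ = (-7 + 25)³ = 18³ = 5832)
f = -29160 (f = -5*5832 = -29160)
A(R) = (20 + R)*(28 + R)
A(f)² = (560 + (-29160)² + 48*(-29160))² = (560 + 850305600 - 1399680)² = 848906480² = 720642211785990400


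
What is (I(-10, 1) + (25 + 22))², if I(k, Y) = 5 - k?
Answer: 3844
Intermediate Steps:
(I(-10, 1) + (25 + 22))² = ((5 - 1*(-10)) + (25 + 22))² = ((5 + 10) + 47)² = (15 + 47)² = 62² = 3844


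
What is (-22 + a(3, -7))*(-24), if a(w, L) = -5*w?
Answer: 888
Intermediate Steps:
(-22 + a(3, -7))*(-24) = (-22 - 5*3)*(-24) = (-22 - 15)*(-24) = -37*(-24) = 888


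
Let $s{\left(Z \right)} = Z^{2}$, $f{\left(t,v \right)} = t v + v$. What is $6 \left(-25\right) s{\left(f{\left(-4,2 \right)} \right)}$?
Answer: $-5400$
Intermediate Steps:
$f{\left(t,v \right)} = v + t v$
$6 \left(-25\right) s{\left(f{\left(-4,2 \right)} \right)} = 6 \left(-25\right) \left(2 \left(1 - 4\right)\right)^{2} = - 150 \left(2 \left(-3\right)\right)^{2} = - 150 \left(-6\right)^{2} = \left(-150\right) 36 = -5400$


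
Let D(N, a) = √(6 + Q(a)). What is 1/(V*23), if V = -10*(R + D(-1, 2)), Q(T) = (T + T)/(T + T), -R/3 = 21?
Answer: 9/130180 + √7/911260 ≈ 7.2038e-5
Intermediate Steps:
R = -63 (R = -3*21 = -63)
Q(T) = 1 (Q(T) = (2*T)/((2*T)) = (2*T)*(1/(2*T)) = 1)
D(N, a) = √7 (D(N, a) = √(6 + 1) = √7)
V = 630 - 10*√7 (V = -10*(-63 + √7) = 630 - 10*√7 ≈ 603.54)
1/(V*23) = 1/((630 - 10*√7)*23) = 1/(14490 - 230*√7)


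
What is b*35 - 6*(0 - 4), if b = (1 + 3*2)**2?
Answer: 1739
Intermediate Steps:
b = 49 (b = (1 + 6)**2 = 7**2 = 49)
b*35 - 6*(0 - 4) = 49*35 - 6*(0 - 4) = 1715 - 6*(-4) = 1715 + 24 = 1739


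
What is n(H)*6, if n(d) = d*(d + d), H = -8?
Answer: 768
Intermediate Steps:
n(d) = 2*d**2 (n(d) = d*(2*d) = 2*d**2)
n(H)*6 = (2*(-8)**2)*6 = (2*64)*6 = 128*6 = 768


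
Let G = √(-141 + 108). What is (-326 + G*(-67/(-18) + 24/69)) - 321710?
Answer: -322036 + 1685*I*√33/414 ≈ -3.2204e+5 + 23.381*I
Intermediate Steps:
G = I*√33 (G = √(-33) = I*√33 ≈ 5.7446*I)
(-326 + G*(-67/(-18) + 24/69)) - 321710 = (-326 + (I*√33)*(-67/(-18) + 24/69)) - 321710 = (-326 + (I*√33)*(-67*(-1/18) + 24*(1/69))) - 321710 = (-326 + (I*√33)*(67/18 + 8/23)) - 321710 = (-326 + (I*√33)*(1685/414)) - 321710 = (-326 + 1685*I*√33/414) - 321710 = -322036 + 1685*I*√33/414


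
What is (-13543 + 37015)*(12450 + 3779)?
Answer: 380927088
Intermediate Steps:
(-13543 + 37015)*(12450 + 3779) = 23472*16229 = 380927088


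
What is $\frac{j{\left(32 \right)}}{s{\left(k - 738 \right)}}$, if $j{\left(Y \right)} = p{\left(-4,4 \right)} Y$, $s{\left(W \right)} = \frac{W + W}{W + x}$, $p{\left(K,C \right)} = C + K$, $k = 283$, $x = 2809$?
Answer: $0$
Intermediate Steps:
$s{\left(W \right)} = \frac{2 W}{2809 + W}$ ($s{\left(W \right)} = \frac{W + W}{W + 2809} = \frac{2 W}{2809 + W}$)
$j{\left(Y \right)} = 0$ ($j{\left(Y \right)} = \left(4 - 4\right) Y = 0 Y = 0$)
$\frac{j{\left(32 \right)}}{s{\left(k - 738 \right)}} = \frac{0}{2 \left(283 - 738\right) \frac{1}{2809 + \left(283 - 738\right)}} = \frac{0}{2 \left(-455\right) \frac{1}{2809 - 455}} = \frac{0}{2 \left(-455\right) \frac{1}{2354}} = \frac{0}{- \frac{455}{1177}} = 0 \left(- \frac{1177}{455}\right) = 0$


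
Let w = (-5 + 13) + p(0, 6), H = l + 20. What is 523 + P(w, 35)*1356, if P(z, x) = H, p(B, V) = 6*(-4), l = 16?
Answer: 49339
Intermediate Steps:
p(B, V) = -24
H = 36 (H = 16 + 20 = 36)
w = -16 (w = (-5 + 13) - 24 = 8 - 24 = -16)
P(z, x) = 36
523 + P(w, 35)*1356 = 523 + 36*1356 = 523 + 48816 = 49339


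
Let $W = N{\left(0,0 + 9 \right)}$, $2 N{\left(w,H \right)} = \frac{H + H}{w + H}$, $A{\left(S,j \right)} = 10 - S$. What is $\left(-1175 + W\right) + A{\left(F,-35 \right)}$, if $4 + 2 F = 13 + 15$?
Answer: $-1176$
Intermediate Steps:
$F = 12$ ($F = -2 + \frac{13 + 15}{2} = -2 + \frac{1}{2} \cdot 28 = -2 + 14 = 12$)
$N{\left(w,H \right)} = \frac{H}{H + w}$ ($N{\left(w,H \right)} = \frac{\left(H + H\right) \frac{1}{w + H}}{2} = \frac{2 H \frac{1}{H + w}}{2} = \frac{H}{H + w}$)
$W = 1$ ($W = \frac{0 + 9}{\left(0 + 9\right) + 0} = \frac{9}{9 + 0} = \frac{9}{9} = 9 \cdot \frac{1}{9} = 1$)
$\left(-1175 + W\right) + A{\left(F,-35 \right)} = \left(-1175 + 1\right) + \left(10 - 12\right) = -1174 + \left(10 - 12\right) = -1174 - 2 = -1176$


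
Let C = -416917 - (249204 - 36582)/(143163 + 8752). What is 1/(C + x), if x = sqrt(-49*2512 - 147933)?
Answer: -9621712545416455/4011475250626081877054 - 23078167225*I*sqrt(271021)/4011475250626081877054 ≈ -2.3985e-6 - 2.995e-9*I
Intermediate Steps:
x = I*sqrt(271021) (x = sqrt(-123088 - 147933) = sqrt(-271021) = I*sqrt(271021) ≈ 520.6*I)
C = -63336158677/151915 (C = -416917 - 212622/151915 = -63336158677/151915 ≈ -4.1692e+5)
1/(C + x) = 1/(-63336158677/151915 + I*sqrt(271021))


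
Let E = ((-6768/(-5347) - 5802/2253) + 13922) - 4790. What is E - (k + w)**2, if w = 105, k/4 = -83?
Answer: -170254524339/4015597 ≈ -42398.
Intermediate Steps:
k = -332 (k = 4*(-83) = -332)
E = 36665173474/4015597 (E = ((-6768*(-1/5347) - 5802*1/2253) + 13922) - 4790 = ((6768/5347 - 1934/751) + 13922) - 4790 = (-5258330/4015597 + 13922) - 4790 = 55899883104/4015597 - 4790 = 36665173474/4015597 ≈ 9130.7)
E - (k + w)**2 = 36665173474/4015597 - (-332 + 105)**2 = 36665173474/4015597 - 1*(-227)**2 = 36665173474/4015597 - 1*51529 = 36665173474/4015597 - 51529 = -170254524339/4015597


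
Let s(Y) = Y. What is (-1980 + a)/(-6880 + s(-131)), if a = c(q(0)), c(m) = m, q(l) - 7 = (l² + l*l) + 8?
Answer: 655/2337 ≈ 0.28027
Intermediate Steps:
q(l) = 15 + 2*l² (q(l) = 7 + ((l² + l*l) + 8) = 7 + ((l² + l²) + 8) = 7 + (2*l² + 8) = 7 + (8 + 2*l²) = 15 + 2*l²)
a = 15 (a = 15 + 2*0² = 15 + 2*0 = 15 + 0 = 15)
(-1980 + a)/(-6880 + s(-131)) = (-1980 + 15)/(-6880 - 131) = -1965/(-7011) = -1965*(-1/7011) = 655/2337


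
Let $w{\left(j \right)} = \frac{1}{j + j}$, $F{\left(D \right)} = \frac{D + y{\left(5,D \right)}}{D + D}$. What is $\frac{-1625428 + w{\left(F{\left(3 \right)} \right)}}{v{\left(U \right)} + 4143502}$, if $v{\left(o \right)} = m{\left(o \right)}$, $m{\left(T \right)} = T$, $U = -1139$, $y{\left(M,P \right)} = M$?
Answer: $- \frac{13003421}{33138904} \approx -0.39239$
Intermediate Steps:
$v{\left(o \right)} = o$
$F{\left(D \right)} = \frac{5 + D}{2 D}$ ($F{\left(D \right)} = \frac{D + 5}{D + D} = \frac{5 + D}{2 D}$)
$w{\left(j \right)} = \frac{1}{2 j}$
$\frac{-1625428 + w{\left(F{\left(3 \right)} \right)}}{v{\left(U \right)} + 4143502} = \frac{-1625428 + \frac{1}{2 \frac{5 + 3}{2 \cdot 3}}}{-1139 + 4143502} = \frac{-1625428 + \frac{1}{2 \cdot \frac{1}{2} \cdot \frac{1}{3} \cdot 8}}{4142363} = \left(-1625428 + \frac{1}{2 \cdot \frac{4}{3}}\right) \frac{1}{4142363} = \left(-1625428 + \frac{1}{2} \cdot \frac{3}{4}\right) \frac{1}{4142363} = \left(-1625428 + \frac{3}{8}\right) \frac{1}{4142363} = \left(- \frac{13003421}{8}\right) \frac{1}{4142363} = - \frac{13003421}{33138904}$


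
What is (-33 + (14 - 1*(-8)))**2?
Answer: 121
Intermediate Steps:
(-33 + (14 - 1*(-8)))**2 = (-33 + (14 + 8))**2 = (-33 + 22)**2 = (-11)**2 = 121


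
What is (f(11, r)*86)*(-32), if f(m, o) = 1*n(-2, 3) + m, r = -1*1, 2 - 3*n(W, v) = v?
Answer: -88064/3 ≈ -29355.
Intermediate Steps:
n(W, v) = ⅔ - v/3
r = -1
f(m, o) = -⅓ + m (f(m, o) = 1*(⅔ - ⅓*3) + m = 1*(⅔ - 1) + m = 1*(-⅓) + m = -⅓ + m)
(f(11, r)*86)*(-32) = ((-⅓ + 11)*86)*(-32) = ((32/3)*86)*(-32) = (2752/3)*(-32) = -88064/3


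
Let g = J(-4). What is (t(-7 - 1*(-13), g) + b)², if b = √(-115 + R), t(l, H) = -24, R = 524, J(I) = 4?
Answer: (24 - √409)² ≈ 14.260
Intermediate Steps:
g = 4
b = √409 (b = √(-115 + 524) = √409 ≈ 20.224)
(t(-7 - 1*(-13), g) + b)² = (-24 + √409)²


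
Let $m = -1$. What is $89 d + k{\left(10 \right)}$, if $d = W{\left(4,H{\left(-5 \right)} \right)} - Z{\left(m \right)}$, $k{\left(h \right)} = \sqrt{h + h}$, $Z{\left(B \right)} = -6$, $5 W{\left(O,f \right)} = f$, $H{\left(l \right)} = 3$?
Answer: $\frac{2937}{5} + 2 \sqrt{5} \approx 591.87$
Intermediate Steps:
$W{\left(O,f \right)} = \frac{f}{5}$
$k{\left(h \right)} = \sqrt{2} \sqrt{h}$ ($k{\left(h \right)} = \sqrt{2 h} = \sqrt{2} \sqrt{h}$)
$d = \frac{33}{5}$ ($d = \frac{1}{5} \cdot 3 - -6 = \frac{3}{5} + 6 = \frac{33}{5} \approx 6.6$)
$89 d + k{\left(10 \right)} = 89 \cdot \frac{33}{5} + \sqrt{2} \sqrt{10} = \frac{2937}{5} + 2 \sqrt{5}$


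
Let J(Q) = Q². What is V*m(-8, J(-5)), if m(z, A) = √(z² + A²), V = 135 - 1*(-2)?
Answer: 137*√689 ≈ 3596.1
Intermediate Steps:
V = 137 (V = 135 + 2 = 137)
m(z, A) = √(A² + z²)
V*m(-8, J(-5)) = 137*√(((-5)²)² + (-8)²) = 137*√(25² + 64) = 137*√(625 + 64) = 137*√689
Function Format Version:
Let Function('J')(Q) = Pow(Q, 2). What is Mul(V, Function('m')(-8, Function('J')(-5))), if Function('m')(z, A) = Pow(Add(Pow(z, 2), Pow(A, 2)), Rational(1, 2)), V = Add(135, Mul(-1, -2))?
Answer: Mul(137, Pow(689, Rational(1, 2))) ≈ 3596.1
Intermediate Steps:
V = 137 (V = Add(135, 2) = 137)
Function('m')(z, A) = Pow(Add(Pow(A, 2), Pow(z, 2)), Rational(1, 2))
Mul(V, Function('m')(-8, Function('J')(-5))) = Mul(137, Pow(Add(Pow(Pow(-5, 2), 2), Pow(-8, 2)), Rational(1, 2))) = Mul(137, Pow(Add(Pow(25, 2), 64), Rational(1, 2))) = Mul(137, Pow(Add(625, 64), Rational(1, 2))) = Mul(137, Pow(689, Rational(1, 2)))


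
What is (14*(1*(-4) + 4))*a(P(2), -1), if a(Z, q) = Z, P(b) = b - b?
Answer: 0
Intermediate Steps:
P(b) = 0
(14*(1*(-4) + 4))*a(P(2), -1) = (14*(1*(-4) + 4))*0 = (14*(-4 + 4))*0 = (14*0)*0 = 0*0 = 0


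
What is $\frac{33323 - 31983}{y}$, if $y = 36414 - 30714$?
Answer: $\frac{67}{285} \approx 0.23509$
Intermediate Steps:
$y = 5700$ ($y = 36414 - 30714 = 5700$)
$\frac{33323 - 31983}{y} = \frac{33323 - 31983}{5700} = 1340 \cdot \frac{1}{5700} = \frac{67}{285}$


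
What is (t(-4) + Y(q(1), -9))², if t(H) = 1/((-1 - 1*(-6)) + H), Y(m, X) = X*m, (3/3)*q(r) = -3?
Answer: 784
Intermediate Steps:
q(r) = -3
t(H) = 1/(5 + H) (t(H) = 1/((-1 + 6) + H) = 1/(5 + H))
(t(-4) + Y(q(1), -9))² = (1/(5 - 4) - 9*(-3))² = (1/1 + 27)² = (1 + 27)² = 28² = 784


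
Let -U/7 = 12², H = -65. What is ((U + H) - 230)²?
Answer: 1697809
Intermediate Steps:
U = -1008 (U = -7*12² = -7*144 = -1008)
((U + H) - 230)² = ((-1008 - 65) - 230)² = (-1073 - 230)² = (-1303)² = 1697809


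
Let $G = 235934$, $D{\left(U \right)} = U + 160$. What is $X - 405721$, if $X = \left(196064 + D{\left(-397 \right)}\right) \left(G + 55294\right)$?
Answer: $57029899835$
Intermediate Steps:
$D{\left(U \right)} = 160 + U$
$X = 57030305556$ ($X = \left(196064 + \left(160 - 397\right)\right) \left(235934 + 55294\right) = \left(196064 - 237\right) 291228 = 195827 \cdot 291228 = 57030305556$)
$X - 405721 = 57030305556 - 405721 = 57029899835$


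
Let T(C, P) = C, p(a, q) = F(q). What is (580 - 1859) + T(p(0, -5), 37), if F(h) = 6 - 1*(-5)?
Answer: -1268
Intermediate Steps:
F(h) = 11 (F(h) = 6 + 5 = 11)
p(a, q) = 11
(580 - 1859) + T(p(0, -5), 37) = (580 - 1859) + 11 = -1279 + 11 = -1268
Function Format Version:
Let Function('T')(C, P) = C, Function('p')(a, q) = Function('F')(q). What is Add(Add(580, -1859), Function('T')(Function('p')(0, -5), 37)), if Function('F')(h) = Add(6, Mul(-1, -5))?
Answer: -1268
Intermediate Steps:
Function('F')(h) = 11 (Function('F')(h) = Add(6, 5) = 11)
Function('p')(a, q) = 11
Add(Add(580, -1859), Function('T')(Function('p')(0, -5), 37)) = Add(Add(580, -1859), 11) = Add(-1279, 11) = -1268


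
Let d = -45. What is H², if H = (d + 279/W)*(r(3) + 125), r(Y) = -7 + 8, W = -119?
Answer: 10284393744/289 ≈ 3.5586e+7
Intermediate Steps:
r(Y) = 1
H = -101412/17 (H = (-45 + 279/(-119))*(1 + 125) = (-45 + 279*(-1/119))*126 = (-45 - 279/119)*126 = -5634/119*126 = -101412/17 ≈ -5965.4)
H² = (-101412/17)² = 10284393744/289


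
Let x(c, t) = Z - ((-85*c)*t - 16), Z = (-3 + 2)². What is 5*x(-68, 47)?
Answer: -1358215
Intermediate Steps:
Z = 1 (Z = (-1)² = 1)
x(c, t) = 17 + 85*c*t (x(c, t) = 1 - ((-85*c)*t - 16) = 1 - (-85*c*t - 16) = 1 - (-16 - 85*c*t) = 1 + (16 + 85*c*t) = 17 + 85*c*t)
5*x(-68, 47) = 5*(17 + 85*(-68)*47) = 5*(17 - 271660) = 5*(-271643) = -1358215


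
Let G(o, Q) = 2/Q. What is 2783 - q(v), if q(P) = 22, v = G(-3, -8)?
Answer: 2761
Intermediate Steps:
v = -¼ (v = 2/(-8) = 2*(-⅛) = -¼ ≈ -0.25000)
2783 - q(v) = 2783 - 1*22 = 2783 - 22 = 2761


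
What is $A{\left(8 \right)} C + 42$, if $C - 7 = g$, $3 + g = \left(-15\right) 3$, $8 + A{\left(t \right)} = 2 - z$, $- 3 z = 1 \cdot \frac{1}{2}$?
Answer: $\frac{1687}{6} \approx 281.17$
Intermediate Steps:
$z = - \frac{1}{6}$ ($z = - \frac{1 \cdot \frac{1}{2}}{3} = \left(- \frac{1}{3}\right) \frac{1}{2} = - \frac{1}{6} \approx -0.16667$)
$A{\left(t \right)} = - \frac{35}{6}$ ($A{\left(t \right)} = -8 + \left(2 - - \frac{1}{6}\right) = -8 + \left(2 + \frac{1}{6}\right) = -8 + \frac{13}{6} = - \frac{35}{6}$)
$g = -48$ ($g = -3 - 45 = -48$)
$C = -41$ ($C = 7 - 48 = -41$)
$A{\left(8 \right)} C + 42 = \left(- \frac{35}{6}\right) \left(-41\right) + 42 = \frac{1435}{6} + 42 = \frac{1687}{6}$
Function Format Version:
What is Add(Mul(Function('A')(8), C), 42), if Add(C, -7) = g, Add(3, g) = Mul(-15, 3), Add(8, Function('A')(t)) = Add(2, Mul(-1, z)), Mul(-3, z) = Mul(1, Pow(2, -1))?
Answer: Rational(1687, 6) ≈ 281.17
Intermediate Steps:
z = Rational(-1, 6) (z = Mul(Rational(-1, 3), Mul(1, Pow(2, -1))) = Mul(Rational(-1, 3), Mul(1, Rational(1, 2))) = Mul(Rational(-1, 3), Rational(1, 2)) = Rational(-1, 6) ≈ -0.16667)
Function('A')(t) = Rational(-35, 6) (Function('A')(t) = Add(-8, Add(2, Mul(-1, Rational(-1, 6)))) = Add(-8, Add(2, Rational(1, 6))) = Add(-8, Rational(13, 6)) = Rational(-35, 6))
g = -48 (g = Add(-3, Mul(-15, 3)) = Add(-3, -45) = -48)
C = -41 (C = Add(7, -48) = -41)
Add(Mul(Function('A')(8), C), 42) = Add(Mul(Rational(-35, 6), -41), 42) = Add(Rational(1435, 6), 42) = Rational(1687, 6)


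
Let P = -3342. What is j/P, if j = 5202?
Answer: -867/557 ≈ -1.5566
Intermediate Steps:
j/P = 5202/(-3342) = 5202*(-1/3342) = -867/557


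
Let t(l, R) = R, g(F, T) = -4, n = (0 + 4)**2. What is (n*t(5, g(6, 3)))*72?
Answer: -4608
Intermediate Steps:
n = 16 (n = 4**2 = 16)
(n*t(5, g(6, 3)))*72 = (16*(-4))*72 = -64*72 = -4608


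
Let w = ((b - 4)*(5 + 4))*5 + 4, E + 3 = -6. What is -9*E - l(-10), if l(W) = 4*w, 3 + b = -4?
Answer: 2045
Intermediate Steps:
b = -7 (b = -3 - 4 = -7)
E = -9 (E = -3 - 6 = -9)
w = -491 (w = ((-7 - 4)*(5 + 4))*5 + 4 = -11*9*5 + 4 = -99*5 + 4 = -495 + 4 = -491)
l(W) = -1964 (l(W) = 4*(-491) = -1964)
-9*E - l(-10) = -9*(-9) - 1*(-1964) = 81 + 1964 = 2045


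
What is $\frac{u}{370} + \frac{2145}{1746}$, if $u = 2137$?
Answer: $\frac{377071}{53835} \approx 7.0042$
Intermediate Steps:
$\frac{u}{370} + \frac{2145}{1746} = \frac{2137}{370} + \frac{2145}{1746} = 2137 \cdot \frac{1}{370} + 2145 \cdot \frac{1}{1746} = \frac{2137}{370} + \frac{715}{582} = \frac{377071}{53835}$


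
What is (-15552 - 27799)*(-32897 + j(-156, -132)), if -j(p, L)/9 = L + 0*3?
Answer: 1374616859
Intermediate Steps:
j(p, L) = -9*L (j(p, L) = -9*(L + 0*3) = -9*(L + 0) = -9*L)
(-15552 - 27799)*(-32897 + j(-156, -132)) = (-15552 - 27799)*(-32897 - 9*(-132)) = -43351*(-32897 + 1188) = -43351*(-31709) = 1374616859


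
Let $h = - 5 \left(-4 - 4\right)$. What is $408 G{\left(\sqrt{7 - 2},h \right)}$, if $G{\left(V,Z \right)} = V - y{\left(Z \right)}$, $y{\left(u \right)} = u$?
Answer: $-16320 + 408 \sqrt{5} \approx -15408.0$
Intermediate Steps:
$h = 40$ ($h = \left(-5\right) \left(-8\right) = 40$)
$G{\left(V,Z \right)} = V - Z$
$408 G{\left(\sqrt{7 - 2},h \right)} = 408 \left(\sqrt{7 - 2} - 40\right) = 408 \left(\sqrt{5} - 40\right) = 408 \left(-40 + \sqrt{5}\right) = -16320 + 408 \sqrt{5}$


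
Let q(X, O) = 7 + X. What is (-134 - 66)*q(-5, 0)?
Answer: -400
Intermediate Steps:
(-134 - 66)*q(-5, 0) = (-134 - 66)*(7 - 5) = -200*2 = -400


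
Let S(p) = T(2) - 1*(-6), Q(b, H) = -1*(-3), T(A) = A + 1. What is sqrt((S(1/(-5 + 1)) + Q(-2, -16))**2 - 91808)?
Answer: 4*I*sqrt(5729) ≈ 302.76*I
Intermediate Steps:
T(A) = 1 + A
Q(b, H) = 3
S(p) = 9 (S(p) = (1 + 2) - 1*(-6) = 3 + 6 = 9)
sqrt((S(1/(-5 + 1)) + Q(-2, -16))**2 - 91808) = sqrt((9 + 3)**2 - 91808) = sqrt(12**2 - 91808) = sqrt(144 - 91808) = sqrt(-91664) = 4*I*sqrt(5729)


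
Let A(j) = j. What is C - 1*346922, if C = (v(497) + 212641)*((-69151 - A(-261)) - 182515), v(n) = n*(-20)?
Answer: -50960391827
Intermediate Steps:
v(n) = -20*n
C = -50960044905 (C = (-20*497 + 212641)*((-69151 - 1*(-261)) - 182515) = (-9940 + 212641)*((-69151 + 261) - 182515) = 202701*(-68890 - 182515) = 202701*(-251405) = -50960044905)
C - 1*346922 = -50960044905 - 1*346922 = -50960044905 - 346922 = -50960391827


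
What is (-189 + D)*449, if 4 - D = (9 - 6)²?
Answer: -87106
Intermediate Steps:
D = -5 (D = 4 - (9 - 6)² = 4 - 1*3² = 4 - 1*9 = 4 - 9 = -5)
(-189 + D)*449 = (-189 - 5)*449 = -194*449 = -87106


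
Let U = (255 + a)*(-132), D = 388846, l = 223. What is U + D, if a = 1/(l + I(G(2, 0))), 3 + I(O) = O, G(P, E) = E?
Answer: 1775927/5 ≈ 3.5519e+5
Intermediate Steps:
I(O) = -3 + O
a = 1/220 (a = 1/(223 + (-3 + 0)) = 1/(223 - 3) = 1/220 ≈ 0.0045455)
U = -168303/5 (U = (255 + 1/220)*(-132) = (56101/220)*(-132) = -168303/5 ≈ -33661.)
U + D = -168303/5 + 388846 = 1775927/5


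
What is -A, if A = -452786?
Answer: 452786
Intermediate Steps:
-A = -1*(-452786) = 452786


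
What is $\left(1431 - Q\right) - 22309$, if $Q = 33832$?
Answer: $-54710$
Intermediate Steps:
$\left(1431 - Q\right) - 22309 = \left(1431 - 33832\right) - 22309 = -32401 - 22309 = -54710$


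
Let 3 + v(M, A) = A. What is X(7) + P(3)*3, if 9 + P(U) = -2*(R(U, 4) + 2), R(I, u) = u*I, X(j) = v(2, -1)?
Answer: -115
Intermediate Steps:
v(M, A) = -3 + A
X(j) = -4 (X(j) = -3 - 1 = -4)
R(I, u) = I*u
P(U) = -13 - 8*U (P(U) = -9 - 2*(U*4 + 2) = -9 - 2*(4*U + 2) = -9 - 2*(2 + 4*U) = -9 + (-4 - 8*U) = -13 - 8*U)
X(7) + P(3)*3 = -4 + (-13 - 8*3)*3 = -4 + (-13 - 24)*3 = -4 - 37*3 = -4 - 111 = -115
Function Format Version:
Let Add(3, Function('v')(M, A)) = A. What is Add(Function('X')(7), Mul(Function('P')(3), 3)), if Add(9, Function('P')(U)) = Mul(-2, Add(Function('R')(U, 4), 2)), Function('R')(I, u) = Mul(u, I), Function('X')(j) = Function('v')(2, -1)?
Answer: -115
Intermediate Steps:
Function('v')(M, A) = Add(-3, A)
Function('X')(j) = -4 (Function('X')(j) = Add(-3, -1) = -4)
Function('R')(I, u) = Mul(I, u)
Function('P')(U) = Add(-13, Mul(-8, U)) (Function('P')(U) = Add(-9, Mul(-2, Add(Mul(U, 4), 2))) = Add(-9, Mul(-2, Add(Mul(4, U), 2))) = Add(-9, Mul(-2, Add(2, Mul(4, U)))) = Add(-9, Add(-4, Mul(-8, U))) = Add(-13, Mul(-8, U)))
Add(Function('X')(7), Mul(Function('P')(3), 3)) = Add(-4, Mul(Add(-13, Mul(-8, 3)), 3)) = Add(-4, Mul(Add(-13, -24), 3)) = Add(-4, Mul(-37, 3)) = Add(-4, -111) = -115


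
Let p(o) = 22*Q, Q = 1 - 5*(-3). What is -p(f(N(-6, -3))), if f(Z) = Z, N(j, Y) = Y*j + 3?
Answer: -352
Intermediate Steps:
N(j, Y) = 3 + Y*j
Q = 16 (Q = 1 + 15 = 16)
p(o) = 352 (p(o) = 22*16 = 352)
-p(f(N(-6, -3))) = -1*352 = -352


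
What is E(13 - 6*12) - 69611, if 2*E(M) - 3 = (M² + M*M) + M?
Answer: -66158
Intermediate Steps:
E(M) = 3/2 + M² + M/2 (E(M) = 3/2 + ((M² + M*M) + M)/2 = 3/2 + ((M² + M²) + M)/2 = 3/2 + (2*M² + M)/2 = 3/2 + (M + 2*M²)/2 = 3/2 + (M² + M/2) = 3/2 + M² + M/2)
E(13 - 6*12) - 69611 = (3/2 + (13 - 6*12)² + (13 - 6*12)/2) - 69611 = (3/2 + (13 - 72)² + (13 - 72)/2) - 69611 = (3/2 + (-59)² + (½)*(-59)) - 69611 = (3/2 + 3481 - 59/2) - 69611 = 3453 - 69611 = -66158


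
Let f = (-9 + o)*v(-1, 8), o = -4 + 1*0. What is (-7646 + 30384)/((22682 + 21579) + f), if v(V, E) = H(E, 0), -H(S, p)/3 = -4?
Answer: 22738/44105 ≈ 0.51554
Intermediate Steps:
H(S, p) = 12 (H(S, p) = -3*(-4) = 12)
v(V, E) = 12
o = -4 (o = -4 + 0 = -4)
f = -156 (f = (-9 - 4)*12 = -13*12 = -156)
(-7646 + 30384)/((22682 + 21579) + f) = (-7646 + 30384)/((22682 + 21579) - 156) = 22738/(44261 - 156) = 22738/44105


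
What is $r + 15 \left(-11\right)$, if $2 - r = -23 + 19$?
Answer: $-159$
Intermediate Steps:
$r = 6$ ($r = 2 - \left(-23 + 19\right) = 2 - -4 = 2 + 4 = 6$)
$r + 15 \left(-11\right) = 6 + 15 \left(-11\right) = 6 - 165 = -159$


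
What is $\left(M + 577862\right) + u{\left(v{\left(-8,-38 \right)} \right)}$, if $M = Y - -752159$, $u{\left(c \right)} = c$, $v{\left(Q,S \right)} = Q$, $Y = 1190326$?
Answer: $2520339$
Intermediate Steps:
$M = 1942485$ ($M = 1190326 - -752159 = 1190326 + 752159 = 1942485$)
$\left(M + 577862\right) + u{\left(v{\left(-8,-38 \right)} \right)} = \left(1942485 + 577862\right) - 8 = 2520347 - 8 = 2520339$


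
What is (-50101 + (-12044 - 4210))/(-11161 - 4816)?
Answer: 66355/15977 ≈ 4.1532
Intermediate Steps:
(-50101 + (-12044 - 4210))/(-11161 - 4816) = (-50101 - 16254)/(-15977) = -66355*(-1/15977) = 66355/15977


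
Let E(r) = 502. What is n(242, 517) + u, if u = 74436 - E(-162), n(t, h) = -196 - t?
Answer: 73496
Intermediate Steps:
u = 73934 (u = 74436 - 1*502 = 74436 - 502 = 73934)
n(242, 517) + u = (-196 - 1*242) + 73934 = (-196 - 242) + 73934 = -438 + 73934 = 73496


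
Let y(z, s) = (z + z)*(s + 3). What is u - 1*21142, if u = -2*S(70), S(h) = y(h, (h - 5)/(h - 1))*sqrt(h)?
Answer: -21142 - 76160*sqrt(70)/69 ≈ -30377.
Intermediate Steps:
y(z, s) = 2*z*(3 + s) (y(z, s) = (2*z)*(3 + s) = 2*z*(3 + s))
S(h) = 2*h**(3/2)*(3 + (-5 + h)/(-1 + h)) (S(h) = (2*h*(3 + (h - 5)/(h - 1)))*sqrt(h) = (2*h*(3 + (-5 + h)/(-1 + h)))*sqrt(h) = 2*h**(3/2)*(3 + (-5 + h)/(-1 + h)))
u = -76160*sqrt(70)/69 (u = -16*70**(3/2)*(-2 + 70)/(-1 + 70) = -16*70*sqrt(70)*68/69 = -76160*sqrt(70)/69 ≈ -9234.8)
u - 1*21142 = -76160*sqrt(70)/69 - 1*21142 = -76160*sqrt(70)/69 - 21142 = -21142 - 76160*sqrt(70)/69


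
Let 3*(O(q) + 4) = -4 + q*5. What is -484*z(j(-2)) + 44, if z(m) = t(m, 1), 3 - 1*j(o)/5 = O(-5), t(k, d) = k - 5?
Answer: -113608/3 ≈ -37869.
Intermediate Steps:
O(q) = -16/3 + 5*q/3 (O(q) = -4 + (-4 + q*5)/3 = -4 + (-4 + 5*q)/3 = -4 + (-4/3 + 5*q/3) = -16/3 + 5*q/3)
t(k, d) = -5 + k
j(o) = 250/3 (j(o) = 15 - 5*(-16/3 + (5/3)*(-5)) = 15 - 5*(-16/3 - 25/3) = 15 - 5*(-41/3) = 15 + 205/3 = 250/3)
z(m) = -5 + m
-484*z(j(-2)) + 44 = -484*(-5 + 250/3) + 44 = -484*235/3 + 44 = -113740/3 + 44 = -113608/3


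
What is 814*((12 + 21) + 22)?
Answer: 44770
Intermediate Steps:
814*((12 + 21) + 22) = 814*(33 + 22) = 814*55 = 44770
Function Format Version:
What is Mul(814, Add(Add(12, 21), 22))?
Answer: 44770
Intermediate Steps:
Mul(814, Add(Add(12, 21), 22)) = Mul(814, Add(33, 22)) = Mul(814, 55) = 44770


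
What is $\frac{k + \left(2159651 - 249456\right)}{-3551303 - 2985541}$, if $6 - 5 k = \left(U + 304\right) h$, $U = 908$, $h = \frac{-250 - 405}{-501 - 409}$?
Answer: $- \frac{1624411}{5559372} \approx -0.29219$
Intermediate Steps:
$h = \frac{131}{182}$ ($h = - \frac{655}{-910} = \left(-655\right) \left(- \frac{1}{910}\right) = \frac{131}{182} \approx 0.71978$)
$k = - \frac{15768}{91}$ ($k = \frac{6}{5} - \frac{\left(908 + 304\right) \frac{131}{182}}{5} = \frac{6}{5} - \frac{1212 \cdot \frac{131}{182}}{5} = \frac{6}{5} - \frac{79386}{455} = - \frac{15768}{91} \approx -173.27$)
$\frac{k + \left(2159651 - 249456\right)}{-3551303 - 2985541} = \frac{- \frac{15768}{91} + \left(2159651 - 249456\right)}{-3551303 - 2985541} = \frac{- \frac{15768}{91} + \left(2159651 - 249456\right)}{-6536844} = \left(- \frac{15768}{91} + 1910195\right) \left(- \frac{1}{6536844}\right) = \frac{173811977}{91} \left(- \frac{1}{6536844}\right) = - \frac{1624411}{5559372}$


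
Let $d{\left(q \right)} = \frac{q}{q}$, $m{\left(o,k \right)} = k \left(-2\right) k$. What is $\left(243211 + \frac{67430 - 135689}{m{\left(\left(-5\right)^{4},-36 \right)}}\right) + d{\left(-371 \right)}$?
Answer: $\frac{210157921}{864} \approx 2.4324 \cdot 10^{5}$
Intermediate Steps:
$m{\left(o,k \right)} = - 2 k^{2}$ ($m{\left(o,k \right)} = - 2 k k = - 2 k^{2}$)
$d{\left(q \right)} = 1$
$\left(243211 + \frac{67430 - 135689}{m{\left(\left(-5\right)^{4},-36 \right)}}\right) + d{\left(-371 \right)} = \left(243211 + \frac{67430 - 135689}{\left(-2\right) \left(-36\right)^{2}}\right) + 1 = \left(243211 + \frac{67430 - 135689}{\left(-2\right) 1296}\right) + 1 = \left(243211 - \frac{68259}{-2592}\right) + 1 = \left(243211 - - \frac{22753}{864}\right) + 1 = \left(243211 + \frac{22753}{864}\right) + 1 = \frac{210157057}{864} + 1 = \frac{210157921}{864}$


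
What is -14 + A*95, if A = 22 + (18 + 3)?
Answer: 4071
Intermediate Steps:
A = 43 (A = 22 + 21 = 43)
-14 + A*95 = -14 + 43*95 = -14 + 4085 = 4071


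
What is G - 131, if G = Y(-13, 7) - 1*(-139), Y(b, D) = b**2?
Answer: 177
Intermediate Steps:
G = 308 (G = (-13)**2 - 1*(-139) = 169 + 139 = 308)
G - 131 = 308 - 131 = 177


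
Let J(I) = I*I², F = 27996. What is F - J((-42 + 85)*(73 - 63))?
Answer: -79479004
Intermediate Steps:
J(I) = I³
F - J((-42 + 85)*(73 - 63)) = 27996 - ((-42 + 85)*(73 - 63))³ = 27996 - (43*10)³ = 27996 - 1*430³ = 27996 - 1*79507000 = 27996 - 79507000 = -79479004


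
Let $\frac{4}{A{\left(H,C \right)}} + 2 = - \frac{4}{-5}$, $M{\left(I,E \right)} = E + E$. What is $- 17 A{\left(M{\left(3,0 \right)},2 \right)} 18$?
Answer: $1020$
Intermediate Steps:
$M{\left(I,E \right)} = 2 E$
$A{\left(H,C \right)} = - \frac{10}{3}$ ($A{\left(H,C \right)} = \frac{4}{-2 - \frac{4}{-5}} = \frac{4}{-2 - - \frac{4}{5}} = \frac{4}{-2 + \frac{4}{5}} = \frac{4}{- \frac{6}{5}} = 4 \left(- \frac{5}{6}\right) = - \frac{10}{3}$)
$- 17 A{\left(M{\left(3,0 \right)},2 \right)} 18 = \left(-17\right) \left(- \frac{10}{3}\right) 18 = \frac{170}{3} \cdot 18 = 1020$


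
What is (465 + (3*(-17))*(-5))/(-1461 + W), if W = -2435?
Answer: -90/487 ≈ -0.18480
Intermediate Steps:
(465 + (3*(-17))*(-5))/(-1461 + W) = (465 + (3*(-17))*(-5))/(-1461 - 2435) = (465 - 51*(-5))/(-3896) = (465 + 255)*(-1/3896) = 720*(-1/3896) = -90/487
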